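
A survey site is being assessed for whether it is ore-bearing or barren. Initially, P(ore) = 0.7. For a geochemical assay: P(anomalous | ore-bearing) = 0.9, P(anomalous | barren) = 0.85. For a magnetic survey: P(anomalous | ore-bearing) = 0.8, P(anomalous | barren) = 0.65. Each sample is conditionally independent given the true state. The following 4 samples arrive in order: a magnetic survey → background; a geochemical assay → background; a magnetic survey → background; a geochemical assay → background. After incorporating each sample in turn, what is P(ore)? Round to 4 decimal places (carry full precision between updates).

After a magnetic survey='background': P(ore) = 0.2·0.7000 / (0.2·0.7000 + 0.35·0.3000) ≈ 0.5714
After a geochemical assay='background': P(ore) = 0.1·0.5714 / (0.1·0.5714 + 0.15·0.4286) ≈ 0.4706
After a magnetic survey='background': P(ore) = 0.2·0.4706 / (0.2·0.4706 + 0.35·0.5294) ≈ 0.3368
After a geochemical assay='background': P(ore) = 0.1·0.3368 / (0.1·0.3368 + 0.15·0.6632) ≈ 0.2530

0.2530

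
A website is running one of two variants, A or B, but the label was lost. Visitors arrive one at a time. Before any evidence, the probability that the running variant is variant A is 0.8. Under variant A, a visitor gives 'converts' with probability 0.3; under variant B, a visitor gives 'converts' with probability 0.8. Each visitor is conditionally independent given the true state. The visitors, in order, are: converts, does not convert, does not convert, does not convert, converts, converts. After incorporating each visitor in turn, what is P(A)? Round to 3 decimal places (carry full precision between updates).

After 'converts': P(A) = 0.3·0.8000 / (0.3·0.8000 + 0.8·0.2000) ≈ 0.6000
After 'does not convert': P(A) = 0.7·0.6000 / (0.7·0.6000 + 0.2·0.4000) ≈ 0.8400
After 'does not convert': P(A) = 0.7·0.8400 / (0.7·0.8400 + 0.2·0.1600) ≈ 0.9484
After 'does not convert': P(A) = 0.7·0.9484 / (0.7·0.9484 + 0.2·0.0516) ≈ 0.9847
After 'converts': P(A) = 0.3·0.9847 / (0.3·0.9847 + 0.8·0.0153) ≈ 0.9602
After 'converts': P(A) = 0.3·0.9602 / (0.3·0.9602 + 0.8·0.0398) ≈ 0.9004

0.900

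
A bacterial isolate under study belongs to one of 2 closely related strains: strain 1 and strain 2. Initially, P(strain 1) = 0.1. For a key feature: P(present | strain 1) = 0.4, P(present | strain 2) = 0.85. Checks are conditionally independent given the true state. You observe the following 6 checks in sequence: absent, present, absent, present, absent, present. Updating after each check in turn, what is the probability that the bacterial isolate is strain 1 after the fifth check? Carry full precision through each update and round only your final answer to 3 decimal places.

0.612

Apply Bayes' rule sequentially, carrying P(strain 1) forward.
After 'absent': P(strain 1) = 0.6·0.1000 / (0.6·0.1000 + 0.15·0.9000) ≈ 0.3077
After 'present': P(strain 1) = 0.4·0.3077 / (0.4·0.3077 + 0.85·0.6923) ≈ 0.1730
After 'absent': P(strain 1) = 0.6·0.1730 / (0.6·0.1730 + 0.15·0.8270) ≈ 0.4555
After 'present': P(strain 1) = 0.4·0.4555 / (0.4·0.4555 + 0.85·0.5445) ≈ 0.2825
After 'absent': P(strain 1) = 0.6·0.2825 / (0.6·0.2825 + 0.15·0.7175) ≈ 0.6116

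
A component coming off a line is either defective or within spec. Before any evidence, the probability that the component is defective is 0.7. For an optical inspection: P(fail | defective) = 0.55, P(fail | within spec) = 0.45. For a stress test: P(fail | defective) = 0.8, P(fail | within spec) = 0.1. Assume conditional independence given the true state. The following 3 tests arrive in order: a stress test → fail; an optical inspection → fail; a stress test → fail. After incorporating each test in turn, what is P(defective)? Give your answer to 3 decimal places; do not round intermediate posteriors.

After a stress test='fail': P(defective) = 0.8·0.7000 / (0.8·0.7000 + 0.1·0.3000) ≈ 0.9492
After an optical inspection='fail': P(defective) = 0.55·0.9492 / (0.55·0.9492 + 0.45·0.0508) ≈ 0.9580
After a stress test='fail': P(defective) = 0.8·0.9580 / (0.8·0.9580 + 0.1·0.0420) ≈ 0.9946

0.995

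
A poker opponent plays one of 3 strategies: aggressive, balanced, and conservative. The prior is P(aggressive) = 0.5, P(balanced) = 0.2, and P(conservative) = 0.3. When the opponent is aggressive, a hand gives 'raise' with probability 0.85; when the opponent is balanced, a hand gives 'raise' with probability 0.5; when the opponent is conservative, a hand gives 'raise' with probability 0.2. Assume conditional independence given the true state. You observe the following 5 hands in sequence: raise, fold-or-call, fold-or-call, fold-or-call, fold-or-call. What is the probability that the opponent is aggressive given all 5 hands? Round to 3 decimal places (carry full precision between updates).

0.007

Each posterior becomes the prior for the next update.
After 'raise': normaliser = 0.85·0.5000 + 0.5·0.2000 + 0.2·0.3000; P(aggressive) ≈ 0.7265, P(balanced) ≈ 0.1709, P(conservative) ≈ 0.1026
After 'fold-or-call': normaliser = 0.15·0.7265 + 0.5·0.1709 + 0.8·0.1026; P(aggressive) ≈ 0.3941, P(balanced) ≈ 0.3091, P(conservative) ≈ 0.2968
After 'fold-or-call': normaliser = 0.15·0.3941 + 0.5·0.3091 + 0.8·0.2968; P(aggressive) ≈ 0.1311, P(balanced) ≈ 0.3426, P(conservative) ≈ 0.5263
After 'fold-or-call': normaliser = 0.15·0.1311 + 0.5·0.3426 + 0.8·0.5263; P(aggressive) ≈ 0.0321, P(balanced) ≈ 0.2799, P(conservative) ≈ 0.6880
After 'fold-or-call': normaliser = 0.15·0.0321 + 0.5·0.2799 + 0.8·0.6880; P(aggressive) ≈ 0.0069, P(balanced) ≈ 0.2013, P(conservative) ≈ 0.7917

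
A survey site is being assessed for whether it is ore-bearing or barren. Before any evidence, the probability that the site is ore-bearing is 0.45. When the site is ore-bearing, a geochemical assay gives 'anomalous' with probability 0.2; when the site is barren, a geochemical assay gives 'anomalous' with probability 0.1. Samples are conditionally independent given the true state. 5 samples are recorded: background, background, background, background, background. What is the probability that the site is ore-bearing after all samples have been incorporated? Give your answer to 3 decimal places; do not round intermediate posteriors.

After 'background': P(ore) = 0.8·0.4500 / (0.8·0.4500 + 0.9·0.5500) ≈ 0.4211
After 'background': P(ore) = 0.8·0.4211 / (0.8·0.4211 + 0.9·0.5789) ≈ 0.3926
After 'background': P(ore) = 0.8·0.3926 / (0.8·0.3926 + 0.9·0.6074) ≈ 0.3649
After 'background': P(ore) = 0.8·0.3649 / (0.8·0.3649 + 0.9·0.6351) ≈ 0.3381
After 'background': P(ore) = 0.8·0.3381 / (0.8·0.3381 + 0.9·0.6619) ≈ 0.3123

0.312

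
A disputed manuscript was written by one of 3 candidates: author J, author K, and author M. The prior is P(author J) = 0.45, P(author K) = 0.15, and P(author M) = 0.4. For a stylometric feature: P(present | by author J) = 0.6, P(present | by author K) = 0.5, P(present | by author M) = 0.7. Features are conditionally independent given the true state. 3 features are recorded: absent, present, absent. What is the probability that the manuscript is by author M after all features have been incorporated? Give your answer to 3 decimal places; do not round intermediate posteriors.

0.289

After 'absent': normaliser = 0.4·0.4500 + 0.5·0.1500 + 0.3·0.4000; P(author J) ≈ 0.4800, P(author K) ≈ 0.2000, P(author M) ≈ 0.3200
After 'present': normaliser = 0.6·0.4800 + 0.5·0.2000 + 0.7·0.3200; P(author J) ≈ 0.4706, P(author K) ≈ 0.1634, P(author M) ≈ 0.3660
After 'absent': normaliser = 0.4·0.4706 + 0.5·0.1634 + 0.3·0.3660; P(author J) ≈ 0.4957, P(author K) ≈ 0.2151, P(author M) ≈ 0.2892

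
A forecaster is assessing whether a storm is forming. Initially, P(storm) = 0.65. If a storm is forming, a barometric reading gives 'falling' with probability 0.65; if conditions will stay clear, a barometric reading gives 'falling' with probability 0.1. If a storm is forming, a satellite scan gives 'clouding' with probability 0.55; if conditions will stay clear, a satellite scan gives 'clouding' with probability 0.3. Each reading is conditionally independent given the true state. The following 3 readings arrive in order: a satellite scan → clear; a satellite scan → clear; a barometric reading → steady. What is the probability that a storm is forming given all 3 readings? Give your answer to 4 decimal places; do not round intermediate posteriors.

After a satellite scan='clear': P(storm) = 0.45·0.6500 / (0.45·0.6500 + 0.7·0.3500) ≈ 0.5442
After a satellite scan='clear': P(storm) = 0.45·0.5442 / (0.45·0.5442 + 0.7·0.4558) ≈ 0.4342
After a barometric reading='steady': P(storm) = 0.35·0.4342 / (0.35·0.4342 + 0.9·0.5658) ≈ 0.2299

0.2299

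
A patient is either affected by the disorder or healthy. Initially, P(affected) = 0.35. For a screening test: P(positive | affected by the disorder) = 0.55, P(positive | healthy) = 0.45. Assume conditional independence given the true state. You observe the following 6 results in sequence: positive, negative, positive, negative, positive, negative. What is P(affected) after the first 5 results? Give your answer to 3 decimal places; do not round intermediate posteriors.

0.397

Each posterior becomes the prior for the next update.
After 'positive': P(affected) = 0.55·0.3500 / (0.55·0.3500 + 0.45·0.6500) ≈ 0.3969
After 'negative': P(affected) = 0.45·0.3969 / (0.45·0.3969 + 0.55·0.6031) ≈ 0.3500
After 'positive': P(affected) = 0.55·0.3500 / (0.55·0.3500 + 0.45·0.6500) ≈ 0.3969
After 'negative': P(affected) = 0.45·0.3969 / (0.45·0.3969 + 0.55·0.6031) ≈ 0.3500
After 'positive': P(affected) = 0.55·0.3500 / (0.55·0.3500 + 0.45·0.6500) ≈ 0.3969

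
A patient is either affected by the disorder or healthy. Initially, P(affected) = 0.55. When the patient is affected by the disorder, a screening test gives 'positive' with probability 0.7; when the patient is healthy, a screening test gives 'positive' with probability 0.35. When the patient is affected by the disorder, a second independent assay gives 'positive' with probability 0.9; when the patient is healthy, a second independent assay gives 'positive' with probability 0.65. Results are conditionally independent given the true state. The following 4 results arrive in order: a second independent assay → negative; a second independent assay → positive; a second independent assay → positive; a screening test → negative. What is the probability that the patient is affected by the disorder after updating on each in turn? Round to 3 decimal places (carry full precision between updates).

0.236

Apply Bayes' rule sequentially, carrying P(affected) forward.
After a second independent assay='negative': P(affected) = 0.1·0.5500 / (0.1·0.5500 + 0.35·0.4500) ≈ 0.2588
After a second independent assay='positive': P(affected) = 0.9·0.2588 / (0.9·0.2588 + 0.65·0.7412) ≈ 0.3259
After a second independent assay='positive': P(affected) = 0.9·0.3259 / (0.9·0.3259 + 0.65·0.6741) ≈ 0.4010
After a screening test='negative': P(affected) = 0.3·0.4010 / (0.3·0.4010 + 0.65·0.5990) ≈ 0.2361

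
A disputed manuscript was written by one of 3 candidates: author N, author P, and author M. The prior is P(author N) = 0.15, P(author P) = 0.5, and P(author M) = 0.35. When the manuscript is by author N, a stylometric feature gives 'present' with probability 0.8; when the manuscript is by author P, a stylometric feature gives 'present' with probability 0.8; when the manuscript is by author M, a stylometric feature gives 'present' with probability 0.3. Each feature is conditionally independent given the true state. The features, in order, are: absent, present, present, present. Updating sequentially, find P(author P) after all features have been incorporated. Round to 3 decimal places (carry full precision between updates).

After 'absent': normaliser = 0.2·0.1500 + 0.2·0.5000 + 0.7·0.3500; P(author N) ≈ 0.0800, P(author P) ≈ 0.2667, P(author M) ≈ 0.6533
After 'present': normaliser = 0.8·0.0800 + 0.8·0.2667 + 0.3·0.6533; P(author N) ≈ 0.1352, P(author P) ≈ 0.4507, P(author M) ≈ 0.4141
After 'present': normaliser = 0.8·0.1352 + 0.8·0.4507 + 0.3·0.4141; P(author N) ≈ 0.1824, P(author P) ≈ 0.6081, P(author M) ≈ 0.2095
After 'present': normaliser = 0.8·0.1824 + 0.8·0.6081 + 0.3·0.2095; P(author N) ≈ 0.2099, P(author P) ≈ 0.6997, P(author M) ≈ 0.0904

0.700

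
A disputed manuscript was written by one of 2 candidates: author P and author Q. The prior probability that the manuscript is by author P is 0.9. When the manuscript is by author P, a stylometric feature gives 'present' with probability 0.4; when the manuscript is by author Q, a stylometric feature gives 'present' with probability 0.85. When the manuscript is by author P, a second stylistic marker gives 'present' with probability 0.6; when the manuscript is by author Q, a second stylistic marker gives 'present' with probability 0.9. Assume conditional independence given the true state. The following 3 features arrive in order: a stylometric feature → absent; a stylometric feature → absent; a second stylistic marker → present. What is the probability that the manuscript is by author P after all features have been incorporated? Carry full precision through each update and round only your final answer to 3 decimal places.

After a stylometric feature='absent': P(author P) = 0.6·0.9000 / (0.6·0.9000 + 0.15·0.1000) ≈ 0.9730
After a stylometric feature='absent': P(author P) = 0.6·0.9730 / (0.6·0.9730 + 0.15·0.0270) ≈ 0.9931
After a second stylistic marker='present': P(author P) = 0.6·0.9931 / (0.6·0.9931 + 0.9·0.0069) ≈ 0.9897

0.990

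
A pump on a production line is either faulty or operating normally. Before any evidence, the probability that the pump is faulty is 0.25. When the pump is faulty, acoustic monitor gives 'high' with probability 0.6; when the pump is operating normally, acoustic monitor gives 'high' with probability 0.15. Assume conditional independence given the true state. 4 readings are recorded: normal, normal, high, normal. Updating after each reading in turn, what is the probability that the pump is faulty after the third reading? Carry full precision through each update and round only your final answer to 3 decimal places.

After 'normal': P(faulty) = 0.4·0.2500 / (0.4·0.2500 + 0.85·0.7500) ≈ 0.1356
After 'normal': P(faulty) = 0.4·0.1356 / (0.4·0.1356 + 0.85·0.8644) ≈ 0.0687
After 'high': P(faulty) = 0.6·0.0687 / (0.6·0.0687 + 0.15·0.9313) ≈ 0.2280

0.228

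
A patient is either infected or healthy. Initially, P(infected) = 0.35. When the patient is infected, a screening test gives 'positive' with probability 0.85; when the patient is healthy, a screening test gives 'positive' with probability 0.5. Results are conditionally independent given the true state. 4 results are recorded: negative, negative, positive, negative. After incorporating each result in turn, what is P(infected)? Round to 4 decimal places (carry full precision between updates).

0.0241

Apply Bayes' rule sequentially, carrying P(infected) forward.
After 'negative': P(infected) = 0.15·0.3500 / (0.15·0.3500 + 0.5·0.6500) ≈ 0.1391
After 'negative': P(infected) = 0.15·0.1391 / (0.15·0.1391 + 0.5·0.8609) ≈ 0.0462
After 'positive': P(infected) = 0.85·0.0462 / (0.85·0.0462 + 0.5·0.9538) ≈ 0.0761
After 'negative': P(infected) = 0.15·0.0761 / (0.15·0.0761 + 0.5·0.9239) ≈ 0.0241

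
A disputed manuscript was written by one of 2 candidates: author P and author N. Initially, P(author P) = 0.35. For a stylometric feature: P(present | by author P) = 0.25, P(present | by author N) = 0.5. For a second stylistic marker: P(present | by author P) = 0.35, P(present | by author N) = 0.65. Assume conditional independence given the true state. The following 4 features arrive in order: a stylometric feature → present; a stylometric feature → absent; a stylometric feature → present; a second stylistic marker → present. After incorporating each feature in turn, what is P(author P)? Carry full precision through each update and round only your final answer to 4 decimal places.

0.0981

After a stylometric feature='present': P(author P) = 0.25·0.3500 / (0.25·0.3500 + 0.5·0.6500) ≈ 0.2121
After a stylometric feature='absent': P(author P) = 0.75·0.2121 / (0.75·0.2121 + 0.5·0.7879) ≈ 0.2877
After a stylometric feature='present': P(author P) = 0.25·0.2877 / (0.25·0.2877 + 0.5·0.7123) ≈ 0.1680
After a second stylistic marker='present': P(author P) = 0.35·0.1680 / (0.35·0.1680 + 0.65·0.8320) ≈ 0.0981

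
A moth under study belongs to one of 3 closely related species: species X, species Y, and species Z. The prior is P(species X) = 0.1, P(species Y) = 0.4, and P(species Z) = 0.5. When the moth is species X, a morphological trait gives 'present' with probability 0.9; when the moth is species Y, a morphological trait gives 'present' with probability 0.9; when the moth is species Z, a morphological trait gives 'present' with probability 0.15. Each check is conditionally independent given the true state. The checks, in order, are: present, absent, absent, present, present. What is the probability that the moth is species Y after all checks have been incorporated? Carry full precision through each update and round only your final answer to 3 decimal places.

0.599

Each posterior becomes the prior for the next update.
After 'present': normaliser = 0.9·0.1000 + 0.9·0.4000 + 0.15·0.5000; P(species X) ≈ 0.1714, P(species Y) ≈ 0.6857, P(species Z) ≈ 0.1429
After 'absent': normaliser = 0.1·0.1714 + 0.1·0.6857 + 0.85·0.1429; P(species X) ≈ 0.0828, P(species Y) ≈ 0.3310, P(species Z) ≈ 0.5862
After 'absent': normaliser = 0.1·0.0828 + 0.1·0.3310 + 0.85·0.5862; P(species X) ≈ 0.0153, P(species Y) ≈ 0.0613, P(species Z) ≈ 0.9233
After 'present': normaliser = 0.9·0.0153 + 0.9·0.0613 + 0.15·0.9233; P(species X) ≈ 0.0665, P(species Y) ≈ 0.2661, P(species Z) ≈ 0.6674
After 'present': normaliser = 0.9·0.0665 + 0.9·0.2661 + 0.15·0.6674; P(species X) ≈ 0.1499, P(species Y) ≈ 0.5995, P(species Z) ≈ 0.2507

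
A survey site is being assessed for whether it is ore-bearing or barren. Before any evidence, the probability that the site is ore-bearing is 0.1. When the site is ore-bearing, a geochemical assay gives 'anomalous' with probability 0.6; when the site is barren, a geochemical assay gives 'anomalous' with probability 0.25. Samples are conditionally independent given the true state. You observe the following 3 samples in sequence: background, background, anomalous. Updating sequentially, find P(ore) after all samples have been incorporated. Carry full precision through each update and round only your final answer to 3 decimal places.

After 'background': P(ore) = 0.4·0.1000 / (0.4·0.1000 + 0.75·0.9000) ≈ 0.0559
After 'background': P(ore) = 0.4·0.0559 / (0.4·0.0559 + 0.75·0.9441) ≈ 0.0306
After 'anomalous': P(ore) = 0.6·0.0306 / (0.6·0.0306 + 0.25·0.9694) ≈ 0.0705

0.071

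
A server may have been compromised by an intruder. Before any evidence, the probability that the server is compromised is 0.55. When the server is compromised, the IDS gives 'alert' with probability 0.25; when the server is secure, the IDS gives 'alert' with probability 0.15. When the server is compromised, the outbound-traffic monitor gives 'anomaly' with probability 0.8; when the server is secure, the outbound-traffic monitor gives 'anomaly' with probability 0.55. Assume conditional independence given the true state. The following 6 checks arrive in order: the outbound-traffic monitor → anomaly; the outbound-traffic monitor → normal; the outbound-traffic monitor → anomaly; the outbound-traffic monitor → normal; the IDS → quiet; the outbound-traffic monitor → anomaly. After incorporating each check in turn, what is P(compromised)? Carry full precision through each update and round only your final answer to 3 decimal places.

Each posterior becomes the prior for the next update.
After the outbound-traffic monitor='anomaly': P(compromised) = 0.8·0.5500 / (0.8·0.5500 + 0.55·0.4500) ≈ 0.6400
After the outbound-traffic monitor='normal': P(compromised) = 0.2·0.6400 / (0.2·0.6400 + 0.45·0.3600) ≈ 0.4414
After the outbound-traffic monitor='anomaly': P(compromised) = 0.8·0.4414 / (0.8·0.4414 + 0.55·0.5586) ≈ 0.5347
After the outbound-traffic monitor='normal': P(compromised) = 0.2·0.5347 / (0.2·0.5347 + 0.45·0.4653) ≈ 0.3381
After the IDS='quiet': P(compromised) = 0.75·0.3381 / (0.75·0.3381 + 0.85·0.6619) ≈ 0.3107
After the outbound-traffic monitor='anomaly': P(compromised) = 0.8·0.3107 / (0.8·0.3107 + 0.55·0.6893) ≈ 0.3960

0.396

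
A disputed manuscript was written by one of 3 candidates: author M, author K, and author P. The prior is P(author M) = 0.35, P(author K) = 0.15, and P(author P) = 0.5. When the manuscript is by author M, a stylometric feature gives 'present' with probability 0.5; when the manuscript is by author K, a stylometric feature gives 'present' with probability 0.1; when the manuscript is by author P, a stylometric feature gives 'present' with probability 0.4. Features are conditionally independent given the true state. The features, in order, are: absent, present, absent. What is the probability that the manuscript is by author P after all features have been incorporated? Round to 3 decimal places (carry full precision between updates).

0.563

After 'absent': normaliser = 0.5·0.3500 + 0.9·0.1500 + 0.6·0.5000; P(author M) ≈ 0.2869, P(author K) ≈ 0.2213, P(author P) ≈ 0.4918
After 'present': normaliser = 0.5·0.2869 + 0.1·0.2213 + 0.4·0.4918; P(author M) ≈ 0.3959, P(author K) ≈ 0.0611, P(author P) ≈ 0.5430
After 'absent': normaliser = 0.5·0.3959 + 0.9·0.0611 + 0.6·0.5430; P(author M) ≈ 0.3421, P(author K) ≈ 0.0950, P(author P) ≈ 0.5629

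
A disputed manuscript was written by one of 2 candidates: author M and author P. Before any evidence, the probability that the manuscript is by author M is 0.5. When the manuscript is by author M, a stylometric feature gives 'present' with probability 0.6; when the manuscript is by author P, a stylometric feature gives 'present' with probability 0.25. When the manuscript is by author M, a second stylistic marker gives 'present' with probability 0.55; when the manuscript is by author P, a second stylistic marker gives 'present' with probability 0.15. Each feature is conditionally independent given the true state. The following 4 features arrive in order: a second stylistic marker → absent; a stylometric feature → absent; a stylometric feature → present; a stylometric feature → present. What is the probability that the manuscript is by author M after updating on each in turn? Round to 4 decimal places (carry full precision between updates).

0.6192

After a second stylistic marker='absent': P(author M) = 0.45·0.5000 / (0.45·0.5000 + 0.85·0.5000) ≈ 0.3462
After a stylometric feature='absent': P(author M) = 0.4·0.3462 / (0.4·0.3462 + 0.75·0.6538) ≈ 0.2202
After a stylometric feature='present': P(author M) = 0.6·0.2202 / (0.6·0.2202 + 0.25·0.7798) ≈ 0.4039
After a stylometric feature='present': P(author M) = 0.6·0.4039 / (0.6·0.4039 + 0.25·0.5961) ≈ 0.6192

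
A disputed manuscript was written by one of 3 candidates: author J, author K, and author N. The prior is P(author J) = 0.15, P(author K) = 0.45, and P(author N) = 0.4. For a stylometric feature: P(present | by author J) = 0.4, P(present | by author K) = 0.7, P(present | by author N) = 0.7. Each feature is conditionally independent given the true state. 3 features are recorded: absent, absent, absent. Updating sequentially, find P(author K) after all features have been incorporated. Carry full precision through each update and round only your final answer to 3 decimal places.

0.220

Each posterior becomes the prior for the next update.
After 'absent': normaliser = 0.6·0.1500 + 0.3·0.4500 + 0.3·0.4000; P(author J) ≈ 0.2609, P(author K) ≈ 0.3913, P(author N) ≈ 0.3478
After 'absent': normaliser = 0.6·0.2609 + 0.3·0.3913 + 0.3·0.3478; P(author J) ≈ 0.4138, P(author K) ≈ 0.3103, P(author N) ≈ 0.2759
After 'absent': normaliser = 0.6·0.4138 + 0.3·0.3103 + 0.3·0.2759; P(author J) ≈ 0.5854, P(author K) ≈ 0.2195, P(author N) ≈ 0.1951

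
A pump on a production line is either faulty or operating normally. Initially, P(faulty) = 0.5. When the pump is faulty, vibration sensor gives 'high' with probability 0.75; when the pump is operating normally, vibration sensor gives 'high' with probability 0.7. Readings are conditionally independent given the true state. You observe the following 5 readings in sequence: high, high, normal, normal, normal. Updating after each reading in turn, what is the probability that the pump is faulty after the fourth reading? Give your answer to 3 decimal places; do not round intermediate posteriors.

0.444

After 'high': P(faulty) = 0.75·0.5000 / (0.75·0.5000 + 0.7·0.5000) ≈ 0.5172
After 'high': P(faulty) = 0.75·0.5172 / (0.75·0.5172 + 0.7·0.4828) ≈ 0.5344
After 'normal': P(faulty) = 0.25·0.5344 / (0.25·0.5344 + 0.3·0.4656) ≈ 0.4889
After 'normal': P(faulty) = 0.25·0.4889 / (0.25·0.4889 + 0.3·0.5111) ≈ 0.4436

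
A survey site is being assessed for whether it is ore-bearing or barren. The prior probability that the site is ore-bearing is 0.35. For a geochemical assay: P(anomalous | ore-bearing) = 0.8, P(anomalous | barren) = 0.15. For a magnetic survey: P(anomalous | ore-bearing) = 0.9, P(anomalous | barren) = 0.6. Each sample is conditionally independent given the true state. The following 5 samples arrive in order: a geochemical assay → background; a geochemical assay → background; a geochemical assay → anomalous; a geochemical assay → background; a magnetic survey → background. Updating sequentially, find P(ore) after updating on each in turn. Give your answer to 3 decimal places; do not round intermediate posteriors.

0.009

Apply Bayes' rule sequentially, carrying P(ore) forward.
After a geochemical assay='background': P(ore) = 0.2·0.3500 / (0.2·0.3500 + 0.85·0.6500) ≈ 0.1124
After a geochemical assay='background': P(ore) = 0.2·0.1124 / (0.2·0.1124 + 0.85·0.8876) ≈ 0.0289
After a geochemical assay='anomalous': P(ore) = 0.8·0.0289 / (0.8·0.0289 + 0.15·0.9711) ≈ 0.1372
After a geochemical assay='background': P(ore) = 0.2·0.1372 / (0.2·0.1372 + 0.85·0.8628) ≈ 0.0361
After a magnetic survey='background': P(ore) = 0.1·0.0361 / (0.1·0.0361 + 0.4·0.9639) ≈ 0.0093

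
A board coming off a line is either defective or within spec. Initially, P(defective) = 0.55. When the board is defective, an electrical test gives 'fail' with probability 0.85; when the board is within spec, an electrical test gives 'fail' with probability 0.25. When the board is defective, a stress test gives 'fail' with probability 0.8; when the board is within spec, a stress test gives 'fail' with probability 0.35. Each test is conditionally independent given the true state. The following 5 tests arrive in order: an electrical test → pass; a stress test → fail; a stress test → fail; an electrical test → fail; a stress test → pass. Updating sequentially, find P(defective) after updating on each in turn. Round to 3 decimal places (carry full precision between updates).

After an electrical test='pass': P(defective) = 0.15·0.5500 / (0.15·0.5500 + 0.75·0.4500) ≈ 0.1964
After a stress test='fail': P(defective) = 0.8·0.1964 / (0.8·0.1964 + 0.35·0.8036) ≈ 0.3585
After a stress test='fail': P(defective) = 0.8·0.3585 / (0.8·0.3585 + 0.35·0.6415) ≈ 0.5608
After an electrical test='fail': P(defective) = 0.85·0.5608 / (0.85·0.5608 + 0.25·0.4392) ≈ 0.8128
After a stress test='pass': P(defective) = 0.2·0.8128 / (0.2·0.8128 + 0.65·0.1872) ≈ 0.5719

0.572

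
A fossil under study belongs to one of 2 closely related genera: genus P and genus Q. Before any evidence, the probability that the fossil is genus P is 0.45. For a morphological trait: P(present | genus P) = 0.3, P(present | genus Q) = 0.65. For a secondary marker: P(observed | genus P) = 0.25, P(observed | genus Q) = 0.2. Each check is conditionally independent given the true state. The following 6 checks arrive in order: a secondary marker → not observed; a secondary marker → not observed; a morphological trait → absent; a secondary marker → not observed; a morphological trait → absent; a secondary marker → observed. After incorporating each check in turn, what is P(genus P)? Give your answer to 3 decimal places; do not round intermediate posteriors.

0.771

Apply Bayes' rule sequentially, carrying P(genus P) forward.
After a secondary marker='not observed': P(genus P) = 0.75·0.4500 / (0.75·0.4500 + 0.8·0.5500) ≈ 0.4341
After a secondary marker='not observed': P(genus P) = 0.75·0.4341 / (0.75·0.4341 + 0.8·0.5659) ≈ 0.4183
After a morphological trait='absent': P(genus P) = 0.7·0.4183 / (0.7·0.4183 + 0.35·0.5817) ≈ 0.5899
After a secondary marker='not observed': P(genus P) = 0.75·0.5899 / (0.75·0.5899 + 0.8·0.4101) ≈ 0.5742
After a morphological trait='absent': P(genus P) = 0.7·0.5742 / (0.7·0.5742 + 0.35·0.4258) ≈ 0.7295
After a secondary marker='observed': P(genus P) = 0.25·0.7295 / (0.25·0.7295 + 0.2·0.2705) ≈ 0.7712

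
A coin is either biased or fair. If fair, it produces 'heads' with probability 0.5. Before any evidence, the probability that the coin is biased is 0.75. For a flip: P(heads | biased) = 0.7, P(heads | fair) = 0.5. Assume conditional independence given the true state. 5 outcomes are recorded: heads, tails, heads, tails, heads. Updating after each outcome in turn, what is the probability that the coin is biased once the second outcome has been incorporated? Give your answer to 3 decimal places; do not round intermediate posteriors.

0.716

After 'heads': P(biased) = 0.7·0.7500 / (0.7·0.7500 + 0.5·0.2500) ≈ 0.8077
After 'tails': P(biased) = 0.3·0.8077 / (0.3·0.8077 + 0.5·0.1923) ≈ 0.7159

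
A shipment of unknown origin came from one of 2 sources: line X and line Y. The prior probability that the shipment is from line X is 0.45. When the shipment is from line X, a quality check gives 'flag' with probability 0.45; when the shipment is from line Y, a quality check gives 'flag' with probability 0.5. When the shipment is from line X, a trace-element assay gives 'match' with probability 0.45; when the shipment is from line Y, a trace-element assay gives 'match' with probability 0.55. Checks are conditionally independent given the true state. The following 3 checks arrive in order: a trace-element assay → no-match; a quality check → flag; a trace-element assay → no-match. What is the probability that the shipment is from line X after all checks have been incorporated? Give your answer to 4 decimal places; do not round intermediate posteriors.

After a trace-element assay='no-match': P(line X) = 0.55·0.4500 / (0.55·0.4500 + 0.45·0.5500) ≈ 0.5000
After a quality check='flag': P(line X) = 0.45·0.5000 / (0.45·0.5000 + 0.5·0.5000) ≈ 0.4737
After a trace-element assay='no-match': P(line X) = 0.55·0.4737 / (0.55·0.4737 + 0.45·0.5263) ≈ 0.5238

0.5238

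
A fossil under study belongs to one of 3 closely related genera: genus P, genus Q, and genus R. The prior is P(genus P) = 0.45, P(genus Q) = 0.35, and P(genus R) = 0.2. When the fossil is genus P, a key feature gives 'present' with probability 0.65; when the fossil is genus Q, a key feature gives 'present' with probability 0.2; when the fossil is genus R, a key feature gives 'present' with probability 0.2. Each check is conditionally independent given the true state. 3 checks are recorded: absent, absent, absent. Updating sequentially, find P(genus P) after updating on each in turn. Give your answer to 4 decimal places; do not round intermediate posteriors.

0.0641

After 'absent': normaliser = 0.35·0.4500 + 0.8·0.3500 + 0.8·0.2000; P(genus P) ≈ 0.2636, P(genus Q) ≈ 0.4686, P(genus R) ≈ 0.2678
After 'absent': normaliser = 0.35·0.2636 + 0.8·0.4686 + 0.8·0.2678; P(genus P) ≈ 0.1354, P(genus Q) ≈ 0.5502, P(genus R) ≈ 0.3144
After 'absent': normaliser = 0.35·0.1354 + 0.8·0.5502 + 0.8·0.3144; P(genus P) ≈ 0.0641, P(genus Q) ≈ 0.5956, P(genus R) ≈ 0.3403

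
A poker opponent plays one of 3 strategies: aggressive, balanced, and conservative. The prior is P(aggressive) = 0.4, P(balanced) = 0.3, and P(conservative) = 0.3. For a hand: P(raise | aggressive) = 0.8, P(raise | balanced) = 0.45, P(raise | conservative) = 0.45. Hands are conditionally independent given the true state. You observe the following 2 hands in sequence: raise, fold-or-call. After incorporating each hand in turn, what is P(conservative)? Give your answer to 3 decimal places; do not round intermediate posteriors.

Each posterior becomes the prior for the next update.
After 'raise': normaliser = 0.8·0.4000 + 0.45·0.3000 + 0.45·0.3000; P(aggressive) ≈ 0.5424, P(balanced) ≈ 0.2288, P(conservative) ≈ 0.2288
After 'fold-or-call': normaliser = 0.2·0.5424 + 0.55·0.2288 + 0.55·0.2288; P(aggressive) ≈ 0.3012, P(balanced) ≈ 0.3494, P(conservative) ≈ 0.3494

0.349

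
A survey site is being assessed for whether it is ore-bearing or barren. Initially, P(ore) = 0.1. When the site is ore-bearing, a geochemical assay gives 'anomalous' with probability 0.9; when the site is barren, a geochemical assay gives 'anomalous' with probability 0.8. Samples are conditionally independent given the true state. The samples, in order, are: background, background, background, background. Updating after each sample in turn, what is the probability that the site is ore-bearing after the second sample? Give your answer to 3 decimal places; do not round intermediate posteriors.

0.027

After 'background': P(ore) = 0.1·0.1000 / (0.1·0.1000 + 0.2·0.9000) ≈ 0.0526
After 'background': P(ore) = 0.1·0.0526 / (0.1·0.0526 + 0.2·0.9474) ≈ 0.0270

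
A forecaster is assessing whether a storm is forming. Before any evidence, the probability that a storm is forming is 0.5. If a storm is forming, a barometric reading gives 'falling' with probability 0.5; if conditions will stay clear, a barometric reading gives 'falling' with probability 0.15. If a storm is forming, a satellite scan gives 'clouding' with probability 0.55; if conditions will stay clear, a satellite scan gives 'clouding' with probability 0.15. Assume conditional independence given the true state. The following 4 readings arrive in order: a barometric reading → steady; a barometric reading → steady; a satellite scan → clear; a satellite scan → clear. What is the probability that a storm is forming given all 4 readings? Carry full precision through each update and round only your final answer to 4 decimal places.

0.0884

After a barometric reading='steady': P(storm) = 0.5·0.5000 / (0.5·0.5000 + 0.85·0.5000) ≈ 0.3704
After a barometric reading='steady': P(storm) = 0.5·0.3704 / (0.5·0.3704 + 0.85·0.6296) ≈ 0.2571
After a satellite scan='clear': P(storm) = 0.45·0.2571 / (0.45·0.2571 + 0.85·0.7429) ≈ 0.1548
After a satellite scan='clear': P(storm) = 0.45·0.1548 / (0.45·0.1548 + 0.85·0.8452) ≈ 0.0884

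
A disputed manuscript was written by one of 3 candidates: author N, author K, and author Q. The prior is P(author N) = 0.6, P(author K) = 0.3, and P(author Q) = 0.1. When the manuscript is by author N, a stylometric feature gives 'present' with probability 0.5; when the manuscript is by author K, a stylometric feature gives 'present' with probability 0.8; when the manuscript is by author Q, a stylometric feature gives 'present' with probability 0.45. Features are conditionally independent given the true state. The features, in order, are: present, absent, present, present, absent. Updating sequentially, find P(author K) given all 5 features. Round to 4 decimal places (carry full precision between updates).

After 'present': normaliser = 0.5·0.6000 + 0.8·0.3000 + 0.45·0.1000; P(author N) ≈ 0.5128, P(author K) ≈ 0.4103, P(author Q) ≈ 0.0769
After 'absent': normaliser = 0.5·0.5128 + 0.2·0.4103 + 0.55·0.0769; P(author N) ≈ 0.6734, P(author K) ≈ 0.2155, P(author Q) ≈ 0.1111
After 'present': normaliser = 0.5·0.6734 + 0.8·0.2155 + 0.45·0.1111; P(author N) ≈ 0.6022, P(author K) ≈ 0.3083, P(author Q) ≈ 0.0894
After 'present': normaliser = 0.5·0.6022 + 0.8·0.3083 + 0.45·0.0894; P(author N) ≈ 0.5121, P(author K) ≈ 0.4195, P(author Q) ≈ 0.0684
After 'absent': normaliser = 0.5·0.5121 + 0.2·0.4195 + 0.55·0.0684; P(author N) ≈ 0.6781, P(author K) ≈ 0.2222, P(author Q) ≈ 0.0997

0.2222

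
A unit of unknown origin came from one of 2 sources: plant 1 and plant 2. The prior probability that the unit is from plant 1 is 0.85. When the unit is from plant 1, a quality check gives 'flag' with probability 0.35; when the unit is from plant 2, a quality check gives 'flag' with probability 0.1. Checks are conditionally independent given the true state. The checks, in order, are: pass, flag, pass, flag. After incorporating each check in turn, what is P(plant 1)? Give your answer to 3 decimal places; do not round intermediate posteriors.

After 'pass': P(plant 1) = 0.65·0.8500 / (0.65·0.8500 + 0.9·0.1500) ≈ 0.8036
After 'flag': P(plant 1) = 0.35·0.8036 / (0.35·0.8036 + 0.1·0.1964) ≈ 0.9347
After 'pass': P(plant 1) = 0.65·0.9347 / (0.65·0.9347 + 0.9·0.0653) ≈ 0.9119
After 'flag': P(plant 1) = 0.35·0.9119 / (0.35·0.9119 + 0.1·0.0881) ≈ 0.9731

0.973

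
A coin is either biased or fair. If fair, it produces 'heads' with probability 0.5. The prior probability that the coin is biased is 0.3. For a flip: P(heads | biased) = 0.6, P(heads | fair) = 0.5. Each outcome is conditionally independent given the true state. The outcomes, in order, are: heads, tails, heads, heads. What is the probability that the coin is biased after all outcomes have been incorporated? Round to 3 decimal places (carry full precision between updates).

Apply Bayes' rule sequentially, carrying P(biased) forward.
After 'heads': P(biased) = 0.6·0.3000 / (0.6·0.3000 + 0.5·0.7000) ≈ 0.3396
After 'tails': P(biased) = 0.4·0.3396 / (0.4·0.3396 + 0.5·0.6604) ≈ 0.2915
After 'heads': P(biased) = 0.6·0.2915 / (0.6·0.2915 + 0.5·0.7085) ≈ 0.3305
After 'heads': P(biased) = 0.6·0.3305 / (0.6·0.3305 + 0.5·0.6695) ≈ 0.3720

0.372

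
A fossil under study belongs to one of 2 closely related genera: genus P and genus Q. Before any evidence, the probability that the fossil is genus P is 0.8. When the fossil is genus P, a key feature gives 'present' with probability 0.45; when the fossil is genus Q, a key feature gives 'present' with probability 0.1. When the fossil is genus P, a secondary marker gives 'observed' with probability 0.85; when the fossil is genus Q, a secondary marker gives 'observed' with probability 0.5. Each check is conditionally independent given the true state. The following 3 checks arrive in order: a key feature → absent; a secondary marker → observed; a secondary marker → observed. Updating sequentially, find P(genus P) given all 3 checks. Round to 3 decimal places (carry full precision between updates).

After a key feature='absent': P(genus P) = 0.55·0.8000 / (0.55·0.8000 + 0.9·0.2000) ≈ 0.7097
After a secondary marker='observed': P(genus P) = 0.85·0.7097 / (0.85·0.7097 + 0.5·0.2903) ≈ 0.8060
After a secondary marker='observed': P(genus P) = 0.85·0.8060 / (0.85·0.8060 + 0.5·0.1940) ≈ 0.8760

0.876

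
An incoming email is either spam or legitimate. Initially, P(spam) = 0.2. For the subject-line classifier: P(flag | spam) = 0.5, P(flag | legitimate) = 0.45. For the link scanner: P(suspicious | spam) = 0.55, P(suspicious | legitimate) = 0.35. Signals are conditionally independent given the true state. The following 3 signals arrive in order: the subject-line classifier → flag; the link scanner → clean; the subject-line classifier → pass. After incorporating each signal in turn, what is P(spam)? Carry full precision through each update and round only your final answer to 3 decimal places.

After the subject-line classifier='flag': P(spam) = 0.5·0.2000 / (0.5·0.2000 + 0.45·0.8000) ≈ 0.2174
After the link scanner='clean': P(spam) = 0.45·0.2174 / (0.45·0.2174 + 0.65·0.7826) ≈ 0.1613
After the subject-line classifier='pass': P(spam) = 0.5·0.1613 / (0.5·0.1613 + 0.55·0.8387) ≈ 0.1488

0.149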